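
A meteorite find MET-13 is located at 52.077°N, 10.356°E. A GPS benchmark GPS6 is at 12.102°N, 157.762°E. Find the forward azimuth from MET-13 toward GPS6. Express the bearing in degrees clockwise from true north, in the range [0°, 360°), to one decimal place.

34.1°

Δλ = 147.4060°
y = sin Δλ · cos φ₂ = 0.526711
x = cos φ₁ sin φ₂ − sin φ₁ cos φ₂ cos Δλ = 0.778685
θ = atan2(y, x) = 34.0748° → 34.0748° (mod 360°)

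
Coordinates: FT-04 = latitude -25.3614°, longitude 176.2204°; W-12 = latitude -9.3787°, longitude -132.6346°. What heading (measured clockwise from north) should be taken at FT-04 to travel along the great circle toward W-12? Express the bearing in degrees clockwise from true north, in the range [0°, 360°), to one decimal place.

Δλ = 51.1450°
y = sin Δλ · cos φ₂ = 0.768327
x = cos φ₁ sin φ₂ − sin φ₁ cos φ₂ cos Δλ = 0.117866
θ = atan2(y, x) = 81.2785° → 81.2785° (mod 360°)

81.3°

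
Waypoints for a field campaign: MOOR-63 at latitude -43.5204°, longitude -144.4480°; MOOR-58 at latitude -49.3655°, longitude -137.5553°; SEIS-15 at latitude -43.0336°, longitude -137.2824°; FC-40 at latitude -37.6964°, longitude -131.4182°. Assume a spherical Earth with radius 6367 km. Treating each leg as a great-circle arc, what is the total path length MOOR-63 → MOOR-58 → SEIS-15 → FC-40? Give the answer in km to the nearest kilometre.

2313 km

MOOR-63→MOOR-58: c = 0.131335 rad, d = 836.21 km
MOOR-58→SEIS-15: c = 0.110561 rad, d = 703.94 km
SEIS-15→FC-40: c = 0.121419 rad, d = 773.07 km
Total = 836.21 + 703.94 + 773.07 = 2313.23 km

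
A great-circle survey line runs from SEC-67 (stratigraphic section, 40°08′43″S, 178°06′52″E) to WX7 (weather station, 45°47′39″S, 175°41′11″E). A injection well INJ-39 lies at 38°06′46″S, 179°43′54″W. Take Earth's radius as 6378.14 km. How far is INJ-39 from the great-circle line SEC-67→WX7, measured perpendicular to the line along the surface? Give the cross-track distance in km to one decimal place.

116.6 km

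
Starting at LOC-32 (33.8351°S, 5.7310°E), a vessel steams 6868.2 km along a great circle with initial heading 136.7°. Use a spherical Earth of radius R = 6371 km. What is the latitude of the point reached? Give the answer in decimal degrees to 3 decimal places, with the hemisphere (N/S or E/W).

52.750°S

δ = d/R = 6868.2/6371 = 1.078041 rad
φ₂ = arcsin(sin φ₁ cos δ + cos φ₁ sin δ cos θ)
   = arcsin(-0.55680·0.47306 + 0.83064·0.88103·-0.72777) = -52.74990°
λ₂ = λ₁ + atan2(sin θ sin δ cos φ₁, cos δ − sin φ₁ sin φ₂) = 92.32874°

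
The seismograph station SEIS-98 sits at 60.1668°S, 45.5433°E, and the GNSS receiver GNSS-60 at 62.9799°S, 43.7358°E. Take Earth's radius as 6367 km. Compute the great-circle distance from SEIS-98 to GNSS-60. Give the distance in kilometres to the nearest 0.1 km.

Δφ = -2.8131°,  Δλ = -1.8075°
a = sin²(Δφ/2) + cos φ₁ cos φ₂ sin²(Δλ/2) = 0.000659
c = 2·arcsin(√a) = 0.051338 rad = 2.9415°
d = R·c = 6367 × 0.051338 = 326.9 km

326.9 km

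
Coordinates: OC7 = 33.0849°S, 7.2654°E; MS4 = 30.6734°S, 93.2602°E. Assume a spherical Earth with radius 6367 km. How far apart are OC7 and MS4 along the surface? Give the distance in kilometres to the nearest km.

7868 km

Δφ = 2.4115°,  Δλ = 85.9948°
a = sin²(Δφ/2) + cos φ₁ cos φ₂ sin²(Δλ/2) = 0.335594
c = 2·arcsin(√a) = 1.235751 rad = 70.8033°
d = R·c = 6367 × 1.235751 = 7868.0 km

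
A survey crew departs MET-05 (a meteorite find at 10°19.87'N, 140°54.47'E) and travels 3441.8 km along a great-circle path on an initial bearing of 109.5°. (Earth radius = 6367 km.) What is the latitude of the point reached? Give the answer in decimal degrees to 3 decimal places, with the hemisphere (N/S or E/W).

MET-05: φ = +10.33117°, λ = +140.90783°
δ = d/R = 3441.8/6367 = 0.540569 rad
φ₂ = arcsin(sin φ₁ cos δ + cos φ₁ sin δ cos θ)
   = arcsin(0.17934·0.85742 + 0.98379·0.51462·-0.33381) = -0.87282°
λ₂ = λ₁ + atan2(sin θ sin δ cos φ₁, cos δ − sin φ₁ sin φ₂) = 169.93091°

0.873°S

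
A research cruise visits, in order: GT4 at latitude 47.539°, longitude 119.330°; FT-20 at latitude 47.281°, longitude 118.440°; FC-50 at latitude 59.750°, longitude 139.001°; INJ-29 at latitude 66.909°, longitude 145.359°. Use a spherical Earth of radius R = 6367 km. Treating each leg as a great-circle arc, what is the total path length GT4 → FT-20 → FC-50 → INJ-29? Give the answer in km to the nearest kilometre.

2853 km

GT4→FT-20: c = 0.011436 rad, d = 72.81 km
FT-20→FC-50: c = 0.302340 rad, d = 1925.00 km
FC-50→INJ-29: c = 0.134348 rad, d = 855.39 km
Total = 72.81 + 1925.00 + 855.39 = 2853.20 km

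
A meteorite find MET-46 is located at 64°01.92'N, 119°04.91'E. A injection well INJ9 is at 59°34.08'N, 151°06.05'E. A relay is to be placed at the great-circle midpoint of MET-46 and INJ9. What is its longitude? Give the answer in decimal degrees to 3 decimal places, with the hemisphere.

MET-46: φ = +64.03200°, λ = +119.08183°
INJ9: φ = +59.56800°, λ = +151.10083°
Bx = cos φ₂ cos Δλ = 0.429460,  By = cos φ₂ sin Δλ = 0.268555
φₘ = atan2(sin φ₁ + sin φ₂, √((cos φ₁ + Bx)² + By²)) = 62.72837°
λₘ = λ₁ + atan2(By, cos φ₁ + Bx) = 136.28614°

136.286°E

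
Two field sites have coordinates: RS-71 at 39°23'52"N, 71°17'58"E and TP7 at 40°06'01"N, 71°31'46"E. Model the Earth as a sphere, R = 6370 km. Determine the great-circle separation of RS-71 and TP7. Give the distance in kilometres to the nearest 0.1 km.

RS-71: φ = +39.39778°, λ = +71.29944°
TP7: φ = +40.10028°, λ = +71.52944°
Δφ = 0.7025°,  Δλ = 0.2300°
a = sin²(Δφ/2) + cos φ₁ cos φ₂ sin²(Δλ/2) = 0.000040
c = 2·arcsin(√a) = 0.012643 rad = 0.7244°
d = R·c = 6370 × 0.012643 = 80.5 km

80.5 km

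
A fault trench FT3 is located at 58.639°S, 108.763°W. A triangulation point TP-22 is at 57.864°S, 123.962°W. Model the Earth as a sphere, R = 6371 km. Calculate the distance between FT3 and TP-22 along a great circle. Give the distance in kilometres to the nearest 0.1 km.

891.5 km

Δφ = 0.7750°,  Δλ = -15.1990°
a = sin²(Δφ/2) + cos φ₁ cos φ₂ sin²(Δλ/2) = 0.004887
c = 2·arcsin(√a) = 0.139934 rad = 8.0176°
d = R·c = 6371 × 0.139934 = 891.5 km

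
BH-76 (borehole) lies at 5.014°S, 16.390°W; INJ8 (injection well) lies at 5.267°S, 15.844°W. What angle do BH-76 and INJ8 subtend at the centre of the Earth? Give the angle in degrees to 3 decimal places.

Δφ = -0.2530°,  Δλ = 0.5460°
a = sin²(Δφ/2) + cos φ₁ cos φ₂ sin²(Δλ/2) = 0.000027
c = 2·arcsin(√a) = 0.010468 rad = 0.5998°

0.600°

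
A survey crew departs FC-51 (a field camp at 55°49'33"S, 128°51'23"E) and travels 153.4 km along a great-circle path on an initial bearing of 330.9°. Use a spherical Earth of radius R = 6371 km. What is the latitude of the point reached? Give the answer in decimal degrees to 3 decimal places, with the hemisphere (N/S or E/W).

FC-51: φ = -55.82583°, λ = +128.85639°
δ = d/R = 153.4/6371 = 0.024078 rad
φ₂ = arcsin(sin φ₁ cos δ + cos φ₁ sin δ cos θ)
   = arcsin(-0.82733·0.99971 + 0.56171·0.02408·0.87377) = -54.61483°
λ₂ = λ₁ + atan2(sin θ sin δ cos φ₁, cos δ − sin φ₁ sin φ₂) = 127.69779°

54.615°S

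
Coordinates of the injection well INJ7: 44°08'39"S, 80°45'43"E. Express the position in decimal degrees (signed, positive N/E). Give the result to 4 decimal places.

-44.1442°, +80.7619°

lat: 44.1442° S → -44.1442°
lon: 80.7619° E → +80.7619°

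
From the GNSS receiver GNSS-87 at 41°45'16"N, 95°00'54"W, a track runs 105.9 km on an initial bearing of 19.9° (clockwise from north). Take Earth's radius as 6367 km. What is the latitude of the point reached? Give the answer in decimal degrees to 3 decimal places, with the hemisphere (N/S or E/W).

GNSS-87: φ = +41.75444°, λ = -95.01500°
δ = d/R = 105.9/6367 = 0.016633 rad
φ₂ = arcsin(sin φ₁ cos δ + cos φ₁ sin δ cos θ)
   = arcsin(0.66594·0.99986 + 0.74601·0.01663·0.94029) = 42.64968°
λ₂ = λ₁ + atan2(sin θ sin δ cos φ₁, cos δ − sin φ₁ sin φ₂) = -94.57400°

42.650°N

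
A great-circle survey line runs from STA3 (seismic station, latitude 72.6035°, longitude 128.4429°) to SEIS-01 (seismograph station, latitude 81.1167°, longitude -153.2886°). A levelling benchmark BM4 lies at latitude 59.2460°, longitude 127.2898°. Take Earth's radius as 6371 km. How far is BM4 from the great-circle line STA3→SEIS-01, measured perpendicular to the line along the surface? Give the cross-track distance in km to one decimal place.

672.5 km

δ₁₃ = central angle STA3→BM4 = 0.233266 rad  (haversine)
θ₁₃ = bearing STA3→BM4 = 182.552°,  θ₁₂ = bearing STA3→SEIS-01 = 29.667°
dₓₜ = R·arcsin(sin δ₁₃ · sin(θ₁₃ − θ₁₂)) = 6371·arcsin(0.23116·sin(152.885°)) = 672.476 km
|dₓₜ| = 672.476 km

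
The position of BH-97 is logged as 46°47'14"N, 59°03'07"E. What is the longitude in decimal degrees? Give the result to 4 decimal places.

59° + 3′/60 + 7″/3600 = 59 + 0.05000 + 0.00194 = 59.0519°

59.0519°E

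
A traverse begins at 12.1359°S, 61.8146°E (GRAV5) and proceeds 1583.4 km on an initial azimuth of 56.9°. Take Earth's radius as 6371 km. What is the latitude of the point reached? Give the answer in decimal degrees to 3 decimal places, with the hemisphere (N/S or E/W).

4.154°S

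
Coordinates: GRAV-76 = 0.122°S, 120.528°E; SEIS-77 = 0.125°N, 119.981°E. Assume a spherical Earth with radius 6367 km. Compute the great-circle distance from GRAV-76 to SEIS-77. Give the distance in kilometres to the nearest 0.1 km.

Δφ = 0.2470°,  Δλ = -0.5470°
a = sin²(Δφ/2) + cos φ₁ cos φ₂ sin²(Δλ/2) = 0.000027
c = 2·arcsin(√a) = 0.010475 rad = 0.6002°
d = R·c = 6367 × 0.010475 = 66.7 km

66.7 km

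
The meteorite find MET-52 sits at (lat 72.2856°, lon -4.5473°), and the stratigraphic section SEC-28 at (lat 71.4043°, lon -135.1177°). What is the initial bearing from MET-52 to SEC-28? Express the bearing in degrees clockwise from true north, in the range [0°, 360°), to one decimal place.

Δλ = -130.5704°
y = sin Δλ · cos φ₂ = -0.242230
x = cos φ₁ sin φ₂ − sin φ₁ cos φ₂ cos Δλ = 0.485952
θ = atan2(y, x) = -26.4946° → 333.5054° (mod 360°)

333.5°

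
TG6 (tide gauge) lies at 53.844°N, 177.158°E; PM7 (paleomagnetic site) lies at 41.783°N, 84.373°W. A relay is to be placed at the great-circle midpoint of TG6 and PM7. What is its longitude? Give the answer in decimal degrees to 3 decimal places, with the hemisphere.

Bx = cos φ₂ cos Δλ = -0.109819,  By = cos φ₂ sin Δλ = 0.737543
φₘ = atan2(sin φ₁ + sin φ₂, √((cos φ₁ + Bx)² + By²)) = 59.15535°
λₘ = λ₁ + atan2(By, cos φ₁ + Bx) = -125.90760°

125.908°W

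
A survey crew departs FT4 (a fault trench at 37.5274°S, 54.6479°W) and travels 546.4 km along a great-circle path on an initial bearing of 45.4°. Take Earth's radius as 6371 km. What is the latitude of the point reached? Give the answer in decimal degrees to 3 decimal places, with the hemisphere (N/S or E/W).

δ = d/R = 546.4/6371 = 0.085764 rad
φ₂ = arcsin(sin φ₁ cos δ + cos φ₁ sin δ cos θ)
   = arcsin(-0.60914·0.99632 + 0.79306·0.08566·0.70215) = -34.00069°
λ₂ = λ₁ + atan2(sin θ sin δ cos φ₁, cos δ − sin φ₁ sin φ₂) = -50.42889°

34.001°S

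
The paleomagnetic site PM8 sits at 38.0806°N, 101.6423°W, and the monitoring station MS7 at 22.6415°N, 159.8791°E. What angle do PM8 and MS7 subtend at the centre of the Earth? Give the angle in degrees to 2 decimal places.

Δφ = -15.4391°,  Δλ = -98.4786°
a = sin²(Δφ/2) + cos φ₁ cos φ₂ sin²(Δλ/2) = 0.434839
c = 2·arcsin(√a) = 1.440103 rad = 82.5118°

82.51°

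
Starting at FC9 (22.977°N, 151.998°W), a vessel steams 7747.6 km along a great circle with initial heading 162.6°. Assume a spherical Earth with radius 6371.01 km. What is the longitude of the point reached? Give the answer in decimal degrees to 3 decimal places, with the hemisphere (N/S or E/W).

129.259°W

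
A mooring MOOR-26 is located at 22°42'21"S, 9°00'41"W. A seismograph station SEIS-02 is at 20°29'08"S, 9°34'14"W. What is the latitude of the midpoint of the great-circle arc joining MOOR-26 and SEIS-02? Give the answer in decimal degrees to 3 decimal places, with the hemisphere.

21.596°S

MOOR-26: φ = -22.70583°, λ = -9.01139°
SEIS-02: φ = -20.48556°, λ = -9.57056°
Bx = cos φ₂ cos Δλ = 0.936716,  By = cos φ₂ sin Δλ = -0.009142
φₘ = atan2(sin φ₁ + sin φ₂, √((cos φ₁ + Bx)² + By²)) = -21.59593°
λₘ = λ₁ + atan2(By, cos φ₁ + Bx) = -9.29312°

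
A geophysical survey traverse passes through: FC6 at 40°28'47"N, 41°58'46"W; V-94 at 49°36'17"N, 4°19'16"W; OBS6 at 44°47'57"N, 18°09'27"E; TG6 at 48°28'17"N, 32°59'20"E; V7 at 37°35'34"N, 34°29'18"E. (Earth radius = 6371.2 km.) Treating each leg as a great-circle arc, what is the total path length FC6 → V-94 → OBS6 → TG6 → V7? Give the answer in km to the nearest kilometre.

7280 km

FC6: φ = +40.47972°, λ = -41.97944°
V-94: φ = +49.60472°, λ = -4.32111°
OBS6: φ = +44.79917°, λ = +18.15750°
TG6: φ = +48.47139°, λ = +32.98889°
V7: φ = +37.59278°, λ = +34.48833°
FC6→V-94: c = 0.485052 rad, d = 3090.37 km
V-94→OBS6: c = 0.278218 rad, d = 1772.58 km
OBS6→TG6: c = 0.188572 rad, d = 1201.43 km
TG6→V7: c = 0.190818 rad, d = 1215.74 km
Total = 3090.37 + 1772.58 + 1201.43 + 1215.74 = 7280.12 km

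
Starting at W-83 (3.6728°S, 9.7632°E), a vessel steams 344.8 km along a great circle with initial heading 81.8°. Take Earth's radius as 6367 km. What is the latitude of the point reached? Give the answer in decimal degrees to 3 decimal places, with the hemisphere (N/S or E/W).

δ = d/R = 344.8/6367 = 0.054154 rad
φ₂ = arcsin(sin φ₁ cos δ + cos φ₁ sin δ cos θ)
   = arcsin(-0.06406·0.99853 + 0.99795·0.05413·0.14263) = -3.22518°
λ₂ = λ₁ + atan2(sin θ sin δ cos φ₁, cos δ − sin φ₁ sin φ₂) = 12.83913°

3.225°S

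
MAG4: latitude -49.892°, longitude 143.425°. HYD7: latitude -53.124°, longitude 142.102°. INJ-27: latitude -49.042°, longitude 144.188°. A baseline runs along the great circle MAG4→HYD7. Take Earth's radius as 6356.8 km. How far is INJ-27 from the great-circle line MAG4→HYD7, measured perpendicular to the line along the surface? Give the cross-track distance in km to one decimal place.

δ₁₃ = central angle MAG4→INJ-27 = 0.017175 rad  (haversine)
θ₁₃ = bearing MAG4→INJ-27 = 30.548°,  θ₁₂ = bearing MAG4→HYD7 = 193.778°
dₓₜ = R·arcsin(sin δ₁₃ · sin(θ₁₃ − θ₁₂)) = 6356.8·arcsin(0.01717·sin(-163.230°)) = -31.500 km
|dₓₜ| = 31.500 km

31.5 km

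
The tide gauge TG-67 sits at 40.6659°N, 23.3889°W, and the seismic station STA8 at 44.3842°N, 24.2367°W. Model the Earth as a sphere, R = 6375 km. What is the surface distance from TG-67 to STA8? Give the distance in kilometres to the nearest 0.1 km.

419.5 km

Δφ = 3.7183°,  Δλ = -0.8478°
a = sin²(Δφ/2) + cos φ₁ cos φ₂ sin²(Δλ/2) = 0.001082
c = 2·arcsin(√a) = 0.065805 rad = 3.7704°
d = R·c = 6375 × 0.065805 = 419.5 km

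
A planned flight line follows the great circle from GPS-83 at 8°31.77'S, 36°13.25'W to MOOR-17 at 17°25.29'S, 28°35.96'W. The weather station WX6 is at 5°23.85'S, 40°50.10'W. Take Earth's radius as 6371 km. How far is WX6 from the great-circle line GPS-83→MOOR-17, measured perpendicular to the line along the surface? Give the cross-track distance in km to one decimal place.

178.6 km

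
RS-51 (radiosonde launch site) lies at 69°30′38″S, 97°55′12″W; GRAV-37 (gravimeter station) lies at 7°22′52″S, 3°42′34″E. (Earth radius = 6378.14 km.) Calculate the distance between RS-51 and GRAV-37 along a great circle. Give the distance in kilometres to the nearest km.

RS-51: φ = -69.51056°, λ = -97.92000°
GRAV-37: φ = -7.38111°, λ = +3.70944°
Δφ = 62.1294°,  Δλ = 101.6294°
a = sin²(Δφ/2) + cos φ₁ cos φ₂ sin²(Δλ/2) = 0.474817
c = 2·arcsin(√a) = 1.520409 rad = 87.1130°
d = R·c = 6378.14 × 1.520409 = 9697.4 km

9697 km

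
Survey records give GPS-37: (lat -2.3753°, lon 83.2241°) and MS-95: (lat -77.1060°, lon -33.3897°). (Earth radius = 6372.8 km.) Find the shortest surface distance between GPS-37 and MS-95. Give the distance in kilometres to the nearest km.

Δφ = -74.7307°,  Δλ = -116.6138°
a = sin²(Δφ/2) + cos φ₁ cos φ₂ sin²(Δλ/2) = 0.529739
c = 2·arcsin(√a) = 1.630310 rad = 93.4099°
d = R·c = 6372.8 × 1.630310 = 10389.6 km

10390 km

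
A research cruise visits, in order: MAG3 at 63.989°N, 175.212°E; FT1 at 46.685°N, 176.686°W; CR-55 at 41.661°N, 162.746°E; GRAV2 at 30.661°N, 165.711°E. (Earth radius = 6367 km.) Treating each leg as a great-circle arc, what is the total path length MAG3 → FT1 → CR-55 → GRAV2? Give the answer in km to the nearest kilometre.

MAG3→FT1: c = 0.311949 rad, d = 1986.18 km
FT1→CR-55: c = 0.271057 rad, d = 1725.82 km
CR-55→GRAV2: c = 0.196444 rad, d = 1250.76 km
Total = 1986.18 + 1725.82 + 1250.76 = 4962.75 km

4963 km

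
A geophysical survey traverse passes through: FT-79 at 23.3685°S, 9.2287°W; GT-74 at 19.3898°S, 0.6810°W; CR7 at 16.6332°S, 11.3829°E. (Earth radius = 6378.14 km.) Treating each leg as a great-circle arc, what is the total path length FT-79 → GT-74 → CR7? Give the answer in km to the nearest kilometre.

2303 km

FT-79→GT-74: c = 0.155257 rad, d = 990.25 km
GT-74→CR7: c = 0.205876 rad, d = 1313.11 km
Total = 990.25 + 1313.11 = 2303.36 km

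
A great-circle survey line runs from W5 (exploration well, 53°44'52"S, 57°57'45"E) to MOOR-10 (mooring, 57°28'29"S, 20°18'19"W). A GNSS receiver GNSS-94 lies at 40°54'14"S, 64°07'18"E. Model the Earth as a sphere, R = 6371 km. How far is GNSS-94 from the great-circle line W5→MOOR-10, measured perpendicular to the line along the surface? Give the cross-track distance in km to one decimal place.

783.6 km

W5: φ = -53.74778°, λ = +57.96250°
MOOR-10: φ = -57.47472°, λ = -20.30528°
GNSS-94: φ = -40.90389°, λ = +64.12167°
δ₁₃ = central angle W5→GNSS-94 = 0.235493 rad  (haversine)
θ₁₃ = bearing W5→GNSS-94 = 20.338°,  θ₁₂ = bearing W5→MOOR-10 = 232.059°
dₓₜ = R·arcsin(sin δ₁₃ · sin(θ₁₃ − θ₁₂)) = 6371·arcsin(0.23332·sin(-211.721°)) = 783.559 km
|dₓₜ| = 783.559 km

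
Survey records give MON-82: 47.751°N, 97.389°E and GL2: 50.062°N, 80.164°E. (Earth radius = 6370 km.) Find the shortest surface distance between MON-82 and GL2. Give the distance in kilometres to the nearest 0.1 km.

Δφ = 2.3110°,  Δλ = -17.2250°
a = sin²(Δφ/2) + cos φ₁ cos φ₂ sin²(Δλ/2) = 0.010086
c = 2·arcsin(√a) = 0.201197 rad = 11.5277°
d = R·c = 6370 × 0.201197 = 1281.6 km

1281.6 km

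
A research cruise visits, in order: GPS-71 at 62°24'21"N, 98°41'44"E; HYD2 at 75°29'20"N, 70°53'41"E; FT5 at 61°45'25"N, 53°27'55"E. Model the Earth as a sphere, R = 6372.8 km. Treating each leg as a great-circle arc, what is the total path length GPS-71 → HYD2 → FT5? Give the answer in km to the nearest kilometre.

GPS-71: φ = +62.40583°, λ = +98.69556°
HYD2: φ = +75.48889°, λ = +70.89472°
FT5: φ = +61.75694°, λ = +53.46528°
GPS-71→HYD2: c = 0.281477 rad, d = 1793.80 km
HYD2→FT5: c = 0.261618 rad, d = 1667.24 km
Total = 1793.80 + 1667.24 = 3461.03 km

3461 km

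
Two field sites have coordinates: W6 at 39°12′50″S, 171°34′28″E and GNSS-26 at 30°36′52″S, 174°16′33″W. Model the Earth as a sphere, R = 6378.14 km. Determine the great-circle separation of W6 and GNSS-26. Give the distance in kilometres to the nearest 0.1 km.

1604.4 km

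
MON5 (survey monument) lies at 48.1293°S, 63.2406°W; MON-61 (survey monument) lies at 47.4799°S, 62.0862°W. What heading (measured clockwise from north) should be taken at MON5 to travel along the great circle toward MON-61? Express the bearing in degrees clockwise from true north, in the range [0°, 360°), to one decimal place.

50.5°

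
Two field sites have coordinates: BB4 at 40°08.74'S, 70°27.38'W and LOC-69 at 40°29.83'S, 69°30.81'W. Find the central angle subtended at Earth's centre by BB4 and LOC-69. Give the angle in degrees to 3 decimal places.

0.800°

BB4: φ = -40.14567°, λ = -70.45633°
LOC-69: φ = -40.49717°, λ = -69.51350°
Δφ = -0.3515°,  Δλ = 0.9428°
a = sin²(Δφ/2) + cos φ₁ cos φ₂ sin²(Δλ/2) = 0.000049
c = 2·arcsin(√a) = 0.013966 rad = 0.8002°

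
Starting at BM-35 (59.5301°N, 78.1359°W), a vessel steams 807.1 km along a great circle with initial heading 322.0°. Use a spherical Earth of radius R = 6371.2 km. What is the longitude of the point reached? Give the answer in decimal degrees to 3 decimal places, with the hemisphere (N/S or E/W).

88.697°W

δ = d/R = 807.1/6371.2 = 0.126679 rad
φ₂ = arcsin(sin φ₁ cos δ + cos φ₁ sin δ cos θ)
   = arcsin(0.86190·0.99199 + 0.50709·0.12634·0.78801) = 64.88715°
λ₂ = λ₁ + atan2(sin θ sin δ cos φ₁, cos δ − sin φ₁ sin φ₂) = -88.69659°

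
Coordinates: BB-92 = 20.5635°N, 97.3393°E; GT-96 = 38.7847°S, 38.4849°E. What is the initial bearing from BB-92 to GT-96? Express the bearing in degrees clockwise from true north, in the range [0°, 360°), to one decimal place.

222.5°

Δλ = -58.8544°
y = sin Δλ · cos φ₂ = -0.667144
x = cos φ₁ sin φ₂ − sin φ₁ cos φ₂ cos Δλ = -0.728096
θ = atan2(y, x) = -137.5014° → 222.4986° (mod 360°)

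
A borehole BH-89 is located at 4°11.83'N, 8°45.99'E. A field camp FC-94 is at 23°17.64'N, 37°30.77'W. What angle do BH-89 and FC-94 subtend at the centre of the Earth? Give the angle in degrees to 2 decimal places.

BH-89: φ = +4.19717°, λ = +8.76650°
FC-94: φ = +23.29400°, λ = -37.51283°
Δφ = 19.0968°,  Δλ = -46.2793°
a = sin²(Δφ/2) + cos φ₁ cos φ₂ sin²(Δλ/2) = 0.168977
c = 2·arcsin(√a) = 0.847250 rad = 48.5439°

48.54°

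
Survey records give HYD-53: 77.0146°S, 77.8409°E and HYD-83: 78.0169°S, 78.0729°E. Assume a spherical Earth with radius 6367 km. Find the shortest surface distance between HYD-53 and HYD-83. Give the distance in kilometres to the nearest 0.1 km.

111.5 km

Δφ = -1.0023°,  Δλ = 0.2320°
a = sin²(Δφ/2) + cos φ₁ cos φ₂ sin²(Δλ/2) = 0.000077
c = 2·arcsin(√a) = 0.017515 rad = 1.0036°
d = R·c = 6367 × 0.017515 = 111.5 km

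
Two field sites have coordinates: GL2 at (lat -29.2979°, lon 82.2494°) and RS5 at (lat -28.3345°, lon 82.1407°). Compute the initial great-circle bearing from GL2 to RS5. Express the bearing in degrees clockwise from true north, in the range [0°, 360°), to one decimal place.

354.3°

Δλ = -0.1087°
y = sin Δλ · cos φ₂ = -0.001670
x = cos φ₁ sin φ₂ − sin φ₁ cos φ₂ cos Δλ = 0.016813
θ = atan2(y, x) = -5.6721° → 354.3279° (mod 360°)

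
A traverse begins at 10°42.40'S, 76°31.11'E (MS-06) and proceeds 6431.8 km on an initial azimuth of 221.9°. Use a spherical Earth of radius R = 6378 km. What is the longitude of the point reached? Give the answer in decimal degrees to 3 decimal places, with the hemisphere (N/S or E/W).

22.281°E

MS-06: φ = -10.70667°, λ = +76.51850°
δ = d/R = 6431.8/6378 = 1.008435 rad
φ₂ = arcsin(sin φ₁ cos δ + cos φ₁ sin δ cos θ)
   = arcsin(-0.18578·0.53319 + 0.98259·0.84600·-0.74431) = -45.87150°
λ₂ = λ₁ + atan2(sin θ sin δ cos φ₁, cos δ − sin φ₁ sin φ₂) = 22.28106°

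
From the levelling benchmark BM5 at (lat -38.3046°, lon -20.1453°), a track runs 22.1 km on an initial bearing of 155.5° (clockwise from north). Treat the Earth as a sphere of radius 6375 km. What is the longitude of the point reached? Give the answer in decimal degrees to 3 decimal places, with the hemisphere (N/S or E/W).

δ = d/R = 22.1/6375 = 0.003467 rad
φ₂ = arcsin(sin φ₁ cos δ + cos φ₁ sin δ cos θ)
   = arcsin(-0.61984·0.99999 + 0.78473·0.00347·-0.90996) = -38.48529°
λ₂ = λ₁ + atan2(sin θ sin δ cos φ₁, cos δ − sin φ₁ sin φ₂) = -20.04007°

20.040°W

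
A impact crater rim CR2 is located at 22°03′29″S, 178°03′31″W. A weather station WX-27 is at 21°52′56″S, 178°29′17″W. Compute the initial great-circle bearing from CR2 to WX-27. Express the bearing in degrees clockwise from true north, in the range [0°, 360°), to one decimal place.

293.7°

CR2: φ = -22.05806°, λ = -178.05861°
WX-27: φ = -21.88222°, λ = -178.48806°
Δλ = -0.4294°
y = sin Δλ · cos φ₂ = -0.006955
x = cos φ₁ sin φ₂ − sin φ₁ cos φ₂ cos Δλ = 0.003059
θ = atan2(y, x) = -66.2587° → 293.7413° (mod 360°)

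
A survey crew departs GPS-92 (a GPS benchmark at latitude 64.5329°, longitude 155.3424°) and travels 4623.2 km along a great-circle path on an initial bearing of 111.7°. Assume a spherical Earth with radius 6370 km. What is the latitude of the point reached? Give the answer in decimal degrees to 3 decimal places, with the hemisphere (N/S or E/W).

34.735°N

δ = d/R = 4623.2/6370 = 0.725777 rad
φ₂ = arcsin(sin φ₁ cos δ + cos φ₁ sin δ cos θ)
   = arcsin(0.90283·0.74798 + 0.42999·0.66372·-0.36975) = 34.73494°
λ₂ = λ₁ + atan2(sin θ sin δ cos φ₁, cos δ − sin φ₁ sin φ₂) = -156.03207°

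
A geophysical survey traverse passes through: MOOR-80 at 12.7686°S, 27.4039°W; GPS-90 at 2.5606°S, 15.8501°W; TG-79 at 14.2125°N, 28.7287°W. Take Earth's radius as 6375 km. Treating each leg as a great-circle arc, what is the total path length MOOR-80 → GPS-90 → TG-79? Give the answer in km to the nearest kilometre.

4051 km

MOOR-80→GPS-90: c = 0.267523 rad, d = 1705.46 km
GPS-90→TG-79: c = 0.367874 rad, d = 2345.20 km
Total = 1705.46 + 2345.20 = 4050.65 km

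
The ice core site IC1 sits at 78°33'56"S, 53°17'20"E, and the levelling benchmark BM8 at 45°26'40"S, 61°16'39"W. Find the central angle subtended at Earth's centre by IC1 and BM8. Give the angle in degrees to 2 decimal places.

50.16°

IC1: φ = -78.56556°, λ = +53.28889°
BM8: φ = -45.44444°, λ = -61.27750°
Δφ = 33.1211°,  Δλ = -114.5664°
a = sin²(Δφ/2) + cos φ₁ cos φ₂ sin²(Δλ/2) = 0.179699
c = 2·arcsin(√a) = 0.875515 rad = 50.1633°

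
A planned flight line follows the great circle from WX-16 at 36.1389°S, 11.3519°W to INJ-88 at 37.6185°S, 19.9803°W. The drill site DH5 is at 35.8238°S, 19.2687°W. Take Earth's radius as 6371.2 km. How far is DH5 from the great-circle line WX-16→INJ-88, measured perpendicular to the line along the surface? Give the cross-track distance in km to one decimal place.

186.0 km

δ₁₃ = central angle WX-16→DH5 = 0.111916 rad  (haversine)
θ₁₃ = bearing WX-16→DH5 = 270.483°,  θ₁₂ = bearing WX-16→INJ-88 = 255.330°
dₓₜ = R·arcsin(sin δ₁₃ · sin(θ₁₃ − θ₁₂)) = 6371.2·arcsin(0.11168·sin(15.153°)) = 186.022 km
|dₓₜ| = 186.022 km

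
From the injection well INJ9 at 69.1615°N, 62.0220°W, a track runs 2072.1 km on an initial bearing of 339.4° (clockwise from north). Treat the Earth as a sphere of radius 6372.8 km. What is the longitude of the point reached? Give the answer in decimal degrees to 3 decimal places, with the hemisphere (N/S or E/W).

δ = d/R = 2072.1/6372.8 = 0.325148 rad
φ₂ = arcsin(sin φ₁ cos δ + cos φ₁ sin δ cos θ)
   = arcsin(0.93459·0.94760 + 0.35574·0.31945·0.93606) = 82.74358°
λ₂ = λ₁ + atan2(sin θ sin δ cos φ₁, cos δ − sin φ₁ sin φ₂) = -124.87460°

124.875°W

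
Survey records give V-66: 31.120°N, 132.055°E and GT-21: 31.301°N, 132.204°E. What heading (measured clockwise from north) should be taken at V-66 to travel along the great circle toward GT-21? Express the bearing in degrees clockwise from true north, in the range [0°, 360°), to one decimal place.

Δλ = 0.1490°
y = sin Δλ · cos φ₂ = 0.002222
x = cos φ₁ sin φ₂ − sin φ₁ cos φ₂ cos Δλ = 0.003161
θ = atan2(y, x) = 35.1093° → 35.1093° (mod 360°)

35.1°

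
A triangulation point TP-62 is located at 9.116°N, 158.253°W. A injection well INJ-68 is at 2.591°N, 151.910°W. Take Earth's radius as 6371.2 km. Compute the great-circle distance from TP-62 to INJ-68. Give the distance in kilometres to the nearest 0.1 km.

1009.1 km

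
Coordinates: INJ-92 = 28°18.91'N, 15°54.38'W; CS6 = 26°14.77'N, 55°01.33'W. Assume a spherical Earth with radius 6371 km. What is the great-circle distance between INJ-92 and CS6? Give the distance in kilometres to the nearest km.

INJ-92: φ = +28.31517°, λ = -15.90633°
CS6: φ = +26.24617°, λ = -55.02217°
Δφ = -2.0690°,  Δλ = -39.1158°
a = sin²(Δφ/2) + cos φ₁ cos φ₂ sin²(Δλ/2) = 0.088810
c = 2·arcsin(√a) = 0.605216 rad = 34.6763°
d = R·c = 6371 × 0.605216 = 3855.8 km

3856 km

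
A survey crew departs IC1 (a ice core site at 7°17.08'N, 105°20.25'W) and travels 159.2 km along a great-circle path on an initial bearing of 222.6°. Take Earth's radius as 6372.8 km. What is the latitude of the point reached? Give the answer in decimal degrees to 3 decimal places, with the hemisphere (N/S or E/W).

6.230°N

IC1: φ = +7.28467°, λ = -105.33750°
δ = d/R = 159.2/6372.8 = 0.024981 rad
φ₂ = arcsin(sin φ₁ cos δ + cos φ₁ sin δ cos θ)
   = arcsin(0.12680·0.99969 + 0.99193·0.02498·-0.73610) = 6.23008°
λ₂ = λ₁ + atan2(sin θ sin δ cos φ₁, cos δ − sin φ₁ sin φ₂) = -106.31202°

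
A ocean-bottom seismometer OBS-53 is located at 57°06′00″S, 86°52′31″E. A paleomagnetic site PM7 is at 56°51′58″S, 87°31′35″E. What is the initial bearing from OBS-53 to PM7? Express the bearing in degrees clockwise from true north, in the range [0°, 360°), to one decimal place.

OBS-53: φ = -57.10000°, λ = +86.87528°
PM7: φ = -56.86611°, λ = +87.52639°
Δλ = 0.6511°
y = sin Δλ · cos φ₂ = 0.006211
x = cos φ₁ sin φ₂ − sin φ₁ cos φ₂ cos Δλ = 0.004052
θ = atan2(y, x) = 56.8785° → 56.8785° (mod 360°)

56.9°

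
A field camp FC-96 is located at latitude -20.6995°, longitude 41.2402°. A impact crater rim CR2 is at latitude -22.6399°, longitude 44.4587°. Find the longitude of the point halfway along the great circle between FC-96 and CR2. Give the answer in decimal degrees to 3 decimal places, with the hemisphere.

Bx = cos φ₂ cos Δλ = 0.921487,  By = cos φ₂ sin Δλ = 0.051818
φₘ = atan2(sin φ₁ + sin φ₂, √((cos φ₁ + Bx)² + By²)) = -21.67746°
λₘ = λ₁ + atan2(By, cos φ₁ + Bx) = 42.83862°

42.839°E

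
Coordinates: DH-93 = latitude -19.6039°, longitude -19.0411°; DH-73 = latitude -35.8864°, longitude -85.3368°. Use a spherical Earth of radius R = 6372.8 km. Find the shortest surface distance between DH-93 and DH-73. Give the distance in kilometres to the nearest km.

6648 km

Δφ = -16.2825°,  Δλ = -66.2957°
a = sin²(Δφ/2) + cos φ₁ cos φ₂ sin²(Δλ/2) = 0.248251
c = 2·arcsin(√a) = 1.043153 rad = 59.7682°
d = R·c = 6372.8 × 1.043153 = 6647.8 km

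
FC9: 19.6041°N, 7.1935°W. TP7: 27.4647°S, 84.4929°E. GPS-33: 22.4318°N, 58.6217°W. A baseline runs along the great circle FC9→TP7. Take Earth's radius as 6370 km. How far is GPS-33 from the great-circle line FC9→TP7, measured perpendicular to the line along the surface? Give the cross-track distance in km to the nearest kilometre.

δ₁₃ = central angle FC9→GPS-33 = 0.835322 rad  (haversine)
θ₁₃ = bearing FC9→GPS-33 = 282.944°,  θ₁₂ = bearing FC9→TP7 = 115.640°
dₓₜ = R·arcsin(sin δ₁₃ · sin(θ₁₃ − θ₁₂)) = 6370·arcsin(0.74151·sin(167.304°)) = 1042.788 km
|dₓₜ| = 1042.788 km

1043 km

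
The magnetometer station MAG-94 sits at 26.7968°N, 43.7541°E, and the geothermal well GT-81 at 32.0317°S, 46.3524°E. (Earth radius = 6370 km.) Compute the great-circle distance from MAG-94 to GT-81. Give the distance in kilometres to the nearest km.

6546 km

Δφ = -58.8285°,  Δλ = 2.5983°
a = sin²(Δφ/2) + cos φ₁ cos φ₂ sin²(Δλ/2) = 0.241588
c = 2·arcsin(√a) = 1.027660 rad = 58.8806°
d = R·c = 6370 × 1.027660 = 6546.2 km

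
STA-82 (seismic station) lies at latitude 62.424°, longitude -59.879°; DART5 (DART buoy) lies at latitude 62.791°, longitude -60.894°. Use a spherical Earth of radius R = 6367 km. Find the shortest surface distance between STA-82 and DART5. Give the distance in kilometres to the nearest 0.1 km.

Δφ = 0.3670°,  Δλ = -1.0150°
a = sin²(Δφ/2) + cos φ₁ cos φ₂ sin²(Δλ/2) = 0.000027
c = 2·arcsin(√a) = 0.010366 rad = 0.5939°
d = R·c = 6367 × 0.010366 = 66.0 km

66.0 km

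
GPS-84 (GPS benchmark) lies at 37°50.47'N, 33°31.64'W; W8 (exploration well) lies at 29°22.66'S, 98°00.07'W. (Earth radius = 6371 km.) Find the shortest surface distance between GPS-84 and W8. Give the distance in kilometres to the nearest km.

10036 km

GPS-84: φ = +37.84117°, λ = -33.52733°
W8: φ = -29.37767°, λ = -98.00117°
Δφ = -67.2188°,  Δλ = -64.4738°
a = sin²(Δφ/2) + cos φ₁ cos φ₂ sin²(Δλ/2) = 0.502202
c = 2·arcsin(√a) = 1.575200 rad = 90.2523°
d = R·c = 6371 × 1.575200 = 10035.6 km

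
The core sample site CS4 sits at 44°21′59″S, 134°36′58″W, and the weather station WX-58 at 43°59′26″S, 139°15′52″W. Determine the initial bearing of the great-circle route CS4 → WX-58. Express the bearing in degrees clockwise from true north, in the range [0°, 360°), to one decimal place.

CS4: φ = -44.36639°, λ = -134.61611°
WX-58: φ = -43.99056°, λ = -139.26444°
Δλ = -4.6483°
y = sin Δλ · cos φ₂ = -0.058304
x = cos φ₁ sin φ₂ − sin φ₁ cos φ₂ cos Δλ = 0.004905
θ = atan2(y, x) = -85.1914° → 274.8086° (mod 360°)

274.8°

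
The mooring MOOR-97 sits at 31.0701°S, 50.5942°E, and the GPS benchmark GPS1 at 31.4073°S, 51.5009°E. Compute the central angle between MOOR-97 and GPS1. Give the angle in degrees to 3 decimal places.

Δφ = -0.3372°,  Δλ = 0.9067°
a = sin²(Δφ/2) + cos φ₁ cos φ₂ sin²(Δλ/2) = 0.000054
c = 2·arcsin(√a) = 0.014755 rad = 0.8454°

0.845°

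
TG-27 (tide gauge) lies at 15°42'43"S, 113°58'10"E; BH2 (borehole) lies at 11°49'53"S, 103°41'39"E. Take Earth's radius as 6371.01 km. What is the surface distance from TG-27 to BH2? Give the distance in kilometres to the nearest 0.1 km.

1190.3 km

TG-27: φ = -15.71194°, λ = +113.96944°
BH2: φ = -11.83139°, λ = +103.69417°
Δφ = 3.8806°,  Δλ = -10.2753°
a = sin²(Δφ/2) + cos φ₁ cos φ₂ sin²(Δλ/2) = 0.008702
c = 2·arcsin(√a) = 0.186837 rad = 10.7050°
d = R·c = 6371.01 × 0.186837 = 1190.3 km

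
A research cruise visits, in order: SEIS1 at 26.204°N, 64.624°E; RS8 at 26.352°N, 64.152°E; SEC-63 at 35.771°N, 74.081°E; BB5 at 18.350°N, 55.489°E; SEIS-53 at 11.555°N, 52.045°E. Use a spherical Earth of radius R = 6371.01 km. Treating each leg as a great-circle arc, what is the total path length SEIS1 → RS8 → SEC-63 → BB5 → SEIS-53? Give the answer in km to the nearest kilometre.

SEIS1→RS8: c = 0.007825 rad, d = 49.85 km
RS8→SEC-63: c = 0.221230 rad, d = 1409.46 km
SEC-63→BB5: c = 0.417905 rad, d = 2662.48 km
BB5→SEIS-53: c = 0.132032 rad, d = 841.18 km
Total = 49.85 + 1409.46 + 2662.48 + 841.18 = 4962.97 km

4963 km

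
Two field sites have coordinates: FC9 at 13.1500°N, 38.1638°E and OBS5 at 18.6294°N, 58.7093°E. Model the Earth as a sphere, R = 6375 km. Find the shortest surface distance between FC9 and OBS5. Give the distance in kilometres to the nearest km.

Δφ = 5.4794°,  Δλ = 20.5455°
a = sin²(Δφ/2) + cos φ₁ cos φ₂ sin²(Δλ/2) = 0.031631
c = 2·arcsin(√a) = 0.357606 rad = 20.4893°
d = R·c = 6375 × 0.357606 = 2279.7 km

2280 km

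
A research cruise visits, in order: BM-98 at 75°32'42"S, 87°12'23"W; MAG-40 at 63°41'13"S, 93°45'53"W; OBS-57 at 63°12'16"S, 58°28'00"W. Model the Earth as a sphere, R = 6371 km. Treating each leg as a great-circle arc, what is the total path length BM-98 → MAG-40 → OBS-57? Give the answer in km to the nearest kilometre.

BM-98: φ = -75.54500°, λ = -87.20639°
MAG-40: φ = -63.68694°, λ = -93.76472°
OBS-57: φ = -63.20444°, λ = -58.46667°
BM-98→MAG-40: c = 0.210457 rad, d = 1340.82 km
MAG-40→OBS-57: c = 0.272032 rad, d = 1733.12 km
Total = 1340.82 + 1733.12 = 3073.94 km

3074 km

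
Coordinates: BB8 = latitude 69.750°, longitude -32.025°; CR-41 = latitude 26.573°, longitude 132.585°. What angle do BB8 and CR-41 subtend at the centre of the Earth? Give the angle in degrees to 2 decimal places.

Δφ = -43.1770°,  Δλ = 164.6100°
a = sin²(Δφ/2) + cos φ₁ cos φ₂ sin²(Δλ/2) = 0.439383
c = 2·arcsin(√a) = 1.449264 rad = 83.0367°

83.04°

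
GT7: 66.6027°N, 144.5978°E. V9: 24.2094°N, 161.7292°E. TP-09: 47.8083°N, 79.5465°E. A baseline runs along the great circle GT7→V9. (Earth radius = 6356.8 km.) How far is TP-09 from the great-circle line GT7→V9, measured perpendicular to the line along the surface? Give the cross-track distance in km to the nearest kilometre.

3685 km

δ₁₃ = central angle GT7→TP-09 = 0.655938 rad  (haversine)
θ₁₃ = bearing GT7→TP-09 = 273.216°,  θ₁₂ = bearing GT7→V9 = 157.135°
dₓₜ = R·arcsin(sin δ₁₃ · sin(θ₁₃ − θ₁₂)) = 6356.8·arcsin(0.60990·sin(116.082°)) = 3685.209 km
|dₓₜ| = 3685.209 km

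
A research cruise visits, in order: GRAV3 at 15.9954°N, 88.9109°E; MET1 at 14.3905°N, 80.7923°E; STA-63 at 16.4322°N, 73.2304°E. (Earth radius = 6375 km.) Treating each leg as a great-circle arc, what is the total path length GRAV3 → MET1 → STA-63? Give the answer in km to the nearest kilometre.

GRAV3→MET1: c = 0.139570 rad, d = 889.76 km
MET1→STA-63: c = 0.132116 rad, d = 842.24 km
Total = 889.76 + 842.24 = 1732.00 km

1732 km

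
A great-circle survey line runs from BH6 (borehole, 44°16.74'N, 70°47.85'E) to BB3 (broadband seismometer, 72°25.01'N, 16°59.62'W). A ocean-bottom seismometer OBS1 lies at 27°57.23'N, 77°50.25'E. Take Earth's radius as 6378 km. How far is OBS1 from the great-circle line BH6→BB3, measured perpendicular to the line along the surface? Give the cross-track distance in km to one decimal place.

90.1 km

BH6: φ = +44.27900°, λ = +70.79750°
BB3: φ = +72.41683°, λ = -16.99367°
OBS1: φ = +27.95383°, λ = +77.83750°
δ₁₃ = central angle BH6→OBS1 = 0.301426 rad  (haversine)
θ₁₃ = bearing BH6→OBS1 = 158.613°,  θ₁₂ = bearing BH6→BB3 = 335.885°
dₓₜ = R·arcsin(sin δ₁₃ · sin(θ₁₃ − θ₁₂)) = 6378·arcsin(0.29688·sin(-177.272°)) = -90.111 km
|dₓₜ| = 90.111 km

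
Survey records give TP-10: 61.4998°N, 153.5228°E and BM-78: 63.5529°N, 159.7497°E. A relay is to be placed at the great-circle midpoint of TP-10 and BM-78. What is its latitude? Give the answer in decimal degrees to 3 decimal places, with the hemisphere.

62.561°N

Bx = cos φ₂ cos Δλ = 0.442744,  By = cos φ₂ sin Δλ = 0.048308
φₘ = atan2(sin φ₁ + sin φ₂, √((cos φ₁ + Bx)² + By²)) = 62.56094°
λₘ = λ₁ + atan2(By, cos φ₁ + Bx) = 156.52885°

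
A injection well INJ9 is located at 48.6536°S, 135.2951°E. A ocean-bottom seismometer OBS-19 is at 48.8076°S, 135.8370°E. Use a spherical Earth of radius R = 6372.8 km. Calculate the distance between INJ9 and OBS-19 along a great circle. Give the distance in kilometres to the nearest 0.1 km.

43.3 km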